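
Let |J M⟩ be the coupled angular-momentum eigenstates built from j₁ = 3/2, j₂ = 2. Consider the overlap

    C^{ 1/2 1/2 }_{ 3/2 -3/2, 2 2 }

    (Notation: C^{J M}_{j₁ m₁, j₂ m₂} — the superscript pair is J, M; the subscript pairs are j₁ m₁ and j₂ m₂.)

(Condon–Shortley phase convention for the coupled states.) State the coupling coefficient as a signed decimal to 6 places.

triangle: 3!·0!·1!/5! = 6/120
(j±m)!: 0!·3!·4!·0!·1!·0! = 144
prefactor² = (2J+1)·Δ·N² = 72/5
  k=3: −1/(3!·0!·0!·1!·0!·0!) = -1/6
Σ = -1/6  ⇒  CG² = 72/5·(-1/6)² = 2/5
CG = −√(2/5) = -0.632456

-0.632456  (= −√(2/5))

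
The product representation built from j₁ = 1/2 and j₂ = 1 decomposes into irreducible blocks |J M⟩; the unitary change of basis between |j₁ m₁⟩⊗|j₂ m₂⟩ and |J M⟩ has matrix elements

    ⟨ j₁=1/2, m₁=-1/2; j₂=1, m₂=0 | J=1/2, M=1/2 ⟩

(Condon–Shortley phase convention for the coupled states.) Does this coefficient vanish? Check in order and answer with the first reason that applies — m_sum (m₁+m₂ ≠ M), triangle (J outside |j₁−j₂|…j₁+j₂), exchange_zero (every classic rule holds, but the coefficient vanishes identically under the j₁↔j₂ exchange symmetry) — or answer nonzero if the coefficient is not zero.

m_sum

m-sum: m₁+m₂ = -1/2+0 = -1/2, M = 1/2  ✗ ⇒ coefficient is 0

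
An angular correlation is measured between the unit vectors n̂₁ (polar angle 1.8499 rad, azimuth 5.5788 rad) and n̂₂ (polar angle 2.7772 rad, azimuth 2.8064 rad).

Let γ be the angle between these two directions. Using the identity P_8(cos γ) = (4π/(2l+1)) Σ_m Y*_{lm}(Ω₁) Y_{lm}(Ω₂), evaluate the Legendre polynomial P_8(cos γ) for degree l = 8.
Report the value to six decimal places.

0.236274

Addition theorem: P_8(cos γ) = (4π/17) Σ_m Y*_{lm}(Ω₁) Y_{lm}(Ω₂), m = −8…8:
  m=-8: Y*=0.29966 + 0.22691j  Y=-0.00012 + 0.00006j  product -0.00005 - 0.00001j
  m=-7: Y*=-0.09332 - 0.42066j  Y=-0.00098 + 0.00100j  product 0.00051 + 0.00032j
  m=-6: Y*=-0.01921 + 0.03636j  Y=-0.00398 + 0.00844j  product -0.00023 - 0.00031j
  m=-5: Y*=-0.31788 + 0.12709j  Y=-0.00463 + 0.04385j  product -0.00410 - 0.01453j
  m=-4: Y*=0.16401 + 0.05509j  Y=0.03464 + 0.14792j  product -0.00247 + 0.02617j
  m=-3: Y*=0.13807 + 0.22911j  Y=0.19834 + 0.31272j  product -0.04426 + 0.08862j
  m=-2: Y*=0.03574 - 0.21868j  Y=0.44835 + 0.35549j  product 0.09376 - 0.08534j
  m=-1: Y*=0.17479 - 0.14854j  Y=0.33771 + 0.11764j  product 0.07650 - 0.02960j
  m=+0: Y*=-0.23398 + 0.00000j  Y=-0.34319 + 0.00000j  product 0.08030 + 0.00000j
  m=+1: Y*=-0.17479 - 0.14854j  Y=-0.33771 + 0.11764j  product 0.07650 + 0.02960j
  m=+2: Y*=0.03574 + 0.21868j  Y=0.44835 - 0.35549j  product 0.09376 + 0.08534j
  m=+3: Y*=-0.13807 + 0.22911j  Y=-0.19834 + 0.31272j  product -0.04426 - 0.08862j
  m=+4: Y*=0.16401 - 0.05509j  Y=0.03464 - 0.14792j  product -0.00247 - 0.02617j
  m=+5: Y*=0.31788 + 0.12709j  Y=0.00463 + 0.04385j  product -0.00410 + 0.01453j
  m=+6: Y*=-0.01921 - 0.03636j  Y=-0.00398 - 0.00844j  product -0.00023 + 0.00031j
  m=+7: Y*=0.09332 - 0.42066j  Y=0.00098 + 0.00100j  product 0.00051 - 0.00032j
  m=+8: Y*=0.29966 - 0.22691j  Y=-0.00012 - 0.00006j  product -0.00005 + 0.00001j
Σ over m = 0.31964 - 0.00000j; ×(4π/17) → 0.23627 - 0.00000j. Real part: 0.236274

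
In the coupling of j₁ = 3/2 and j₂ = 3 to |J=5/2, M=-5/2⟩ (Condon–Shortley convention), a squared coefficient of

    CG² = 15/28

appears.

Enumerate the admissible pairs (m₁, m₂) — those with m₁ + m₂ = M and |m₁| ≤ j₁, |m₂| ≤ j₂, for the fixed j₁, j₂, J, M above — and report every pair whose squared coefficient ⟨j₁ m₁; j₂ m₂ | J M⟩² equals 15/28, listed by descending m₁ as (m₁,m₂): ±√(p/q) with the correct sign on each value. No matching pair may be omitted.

Admissible pairs with m₁+m₂ = M = -5/2: (-3/2,-1), (-1/2,-2), (1/2,-3)
  (m₁,m₂)=(1/2,-3): CG² = 15/28, CG = +√(15/28)   ← matches the target
  (m₁,m₂)=(-1/2,-2): CG² = 5/14, CG = −√(5/14)
  (m₁,m₂)=(-3/2,-1): CG² = 3/28, CG = +√(3/28)
Pairs with CG² = 15/28: (1/2,-3): +√(15/28)

(1/2,-3): +√(15/28)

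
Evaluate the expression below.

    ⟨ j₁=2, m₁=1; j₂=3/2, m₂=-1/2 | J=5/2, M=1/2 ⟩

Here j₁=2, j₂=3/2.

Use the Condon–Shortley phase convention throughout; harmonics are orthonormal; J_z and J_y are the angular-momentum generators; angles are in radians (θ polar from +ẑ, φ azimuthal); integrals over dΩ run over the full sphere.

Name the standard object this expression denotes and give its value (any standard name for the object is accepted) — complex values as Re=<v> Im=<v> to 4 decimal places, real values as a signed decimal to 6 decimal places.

Clebsch–Gordan coefficient, +√(5/14) ≈ +0.597614

This is a Clebsch–Gordan (vector-coupling) coefficient.
j₁+j₂−J=1  J+j₁−j₂=3  J−j₁+j₂=2  j₁+j₂+J+1=7
(j₁±m₁, j₂±m₂, J±M) = (3,1,1,2,3,2)
P² = 72/35
sum k=0..1:
  [0] +1/2 = 1/2
  [1] −1/12 = -1/12
S = 5/12
C² = P²·S² = 5/14 ; C = +0.597614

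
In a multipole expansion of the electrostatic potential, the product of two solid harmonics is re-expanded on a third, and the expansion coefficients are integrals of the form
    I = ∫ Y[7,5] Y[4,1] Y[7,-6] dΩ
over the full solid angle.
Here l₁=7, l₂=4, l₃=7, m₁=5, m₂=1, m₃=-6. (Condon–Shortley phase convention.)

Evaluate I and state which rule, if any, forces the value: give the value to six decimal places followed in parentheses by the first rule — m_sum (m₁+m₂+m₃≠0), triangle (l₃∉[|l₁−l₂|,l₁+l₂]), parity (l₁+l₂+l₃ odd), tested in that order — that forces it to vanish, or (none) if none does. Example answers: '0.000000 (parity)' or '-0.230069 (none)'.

-0.082726 (none)

Rules hold: Σm=0, L=18 even, 3≤7≤11.
N = 15·9·15 = 2025
Δ = 4!·10!·4!/19! = 1/58198140
Racah Σ t=0..4: t=0:+1/17418240 t=1:−1/622080 t=2:+1/230400 t=3:−1/622080 t=4:+1/17418240 = 1/806400
⇒ 3j(7 4 7; 0 0 0)² = 2268/230945, sgn -1
Racah Σ t=1..2: t=1:−1/52254720 t=2:+1/87091200 = -1/130636800
⇒ 3j(7 4 7; 5 1 -6)² = 88/20349, sgn +1
4πI² = N·(3j₀)²·(3jₘ)² = 116640/1356277
I = -1·√(0.0860001/4π) = -0.08272650
No selection rule forces the value: the integral is nonzero (none).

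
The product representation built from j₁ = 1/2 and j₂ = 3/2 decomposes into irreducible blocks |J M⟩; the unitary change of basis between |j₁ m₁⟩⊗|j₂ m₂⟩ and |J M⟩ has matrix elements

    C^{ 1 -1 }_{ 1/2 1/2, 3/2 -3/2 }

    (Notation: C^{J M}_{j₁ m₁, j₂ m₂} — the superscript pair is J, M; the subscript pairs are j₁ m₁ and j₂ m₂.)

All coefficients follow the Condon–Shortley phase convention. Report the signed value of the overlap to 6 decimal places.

j₁+j₂−J=1  J+j₁−j₂=0  J−j₁+j₂=2  j₁+j₂+J+1=4
(j₁±m₁, j₂±m₂, J±M) = (1,0,0,3,0,2)
P² = 3
sum k=0..0:
  [0] +1/2 = 1/2
S = 1/2
C² = P²·S² = 3/4 ; C = +0.866025

+0.866025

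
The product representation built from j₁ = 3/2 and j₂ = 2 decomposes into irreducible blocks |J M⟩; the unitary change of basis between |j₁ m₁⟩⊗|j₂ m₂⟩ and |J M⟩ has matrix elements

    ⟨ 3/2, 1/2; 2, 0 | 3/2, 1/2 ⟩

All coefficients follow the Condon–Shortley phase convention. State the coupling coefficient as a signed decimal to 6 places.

triangle: 2!×1!×2!/6! = 4/720
(j±m)!: 2!×1!×2!×2!×2!×1! = 16
prefactor² = (2J+1)×Δ×N² = 16/45
  k=0: +1/(0!×2!×1!×2!×0!×0!) = 1/4
  k=1: −1/(1!×1!×0!×1!×1!×1!) = -1
Σ = -3/4  ⇒  CG² = 16/45×(-3/4)² = 1/5
CG = −√(1/5) = -0.447214

−√(1/5) ≈ -0.447214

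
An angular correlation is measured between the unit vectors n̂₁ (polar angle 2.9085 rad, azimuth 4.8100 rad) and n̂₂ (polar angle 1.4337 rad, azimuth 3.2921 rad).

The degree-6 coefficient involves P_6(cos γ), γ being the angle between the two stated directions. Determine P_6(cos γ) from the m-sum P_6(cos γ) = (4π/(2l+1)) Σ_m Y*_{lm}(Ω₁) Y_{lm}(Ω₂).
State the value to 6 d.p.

-0.220777

Summing Y*_{l m}(θ₁,φ₁)·Y_{l m}(θ₂,φ₂) over m ∈ [−6, 6]; prefactor 4π/(2·6+1) = 0.966644:
  m=-6: Y*=-0.00006 - 0.00004j  Y=0.28269 - 0.35846j  product -0.00003 + 0.00001j
  m=-5: Y*=-0.00050 + 0.00095j  Y=-0.15926 + 0.14912j  product -0.00006 - 0.00023j
  m=-4: Y*=0.00884 + 0.00364j  Y=-0.22499 + 0.15460j  product -0.00255 + 0.00055j
  m=-3: Y*=0.01671 - 0.05544j  Y=0.21761 - 0.10552j  product -0.00221 - 0.01383j
  m=-2: Y*=-0.23070 - 0.04562j  Y=0.20613 - 0.06399j  product -0.05047 + 0.00536j
  m=-1: Y*=-0.05570 + 0.56884j  Y=-0.24546 + 0.03722j  product -0.00750 - 0.14170j
  m=+0: Y*=0.51347 + 0.00000j  Y=-0.20007 + 0.00000j  product -0.10273 + 0.00000j
  m=+1: Y*=0.05570 + 0.56884j  Y=0.24546 + 0.03722j  product -0.00750 + 0.14170j
  m=+2: Y*=-0.23070 + 0.04562j  Y=0.20613 + 0.06399j  product -0.05047 - 0.00536j
  m=+3: Y*=-0.01671 - 0.05544j  Y=-0.21761 - 0.10552j  product -0.00221 + 0.01383j
  m=+4: Y*=0.00884 - 0.00364j  Y=-0.22499 - 0.15460j  product -0.00255 - 0.00055j
  m=+5: Y*=0.00050 + 0.00095j  Y=0.15926 + 0.14912j  product -0.00006 + 0.00023j
  m=+6: Y*=-0.00006 + 0.00004j  Y=0.28269 + 0.35846j  product -0.00003 - 0.00001j
Accumulated sum -0.22840 + 0.00000j; after 4π/(2l+1) scaling, -0.22078 + 0.00000j ⇒ P_6 = -0.220777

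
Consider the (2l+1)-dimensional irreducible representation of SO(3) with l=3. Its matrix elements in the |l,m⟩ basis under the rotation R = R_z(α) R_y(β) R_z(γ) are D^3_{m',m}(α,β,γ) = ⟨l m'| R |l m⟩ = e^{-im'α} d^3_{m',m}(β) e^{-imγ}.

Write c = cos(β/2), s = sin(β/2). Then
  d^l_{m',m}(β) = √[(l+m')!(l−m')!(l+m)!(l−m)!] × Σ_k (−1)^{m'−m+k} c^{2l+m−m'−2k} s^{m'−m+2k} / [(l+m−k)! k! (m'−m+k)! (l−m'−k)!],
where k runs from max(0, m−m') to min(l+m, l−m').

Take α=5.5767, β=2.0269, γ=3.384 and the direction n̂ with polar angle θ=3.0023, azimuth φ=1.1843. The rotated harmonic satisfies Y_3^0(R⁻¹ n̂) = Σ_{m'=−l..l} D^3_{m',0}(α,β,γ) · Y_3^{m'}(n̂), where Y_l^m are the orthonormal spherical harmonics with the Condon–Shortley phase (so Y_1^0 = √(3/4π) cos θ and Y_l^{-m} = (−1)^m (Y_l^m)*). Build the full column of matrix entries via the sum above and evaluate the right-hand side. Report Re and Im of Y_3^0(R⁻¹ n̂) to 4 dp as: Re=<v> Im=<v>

Need the full column D^3_{m',0} for m'=−3..3 at α=5.5767, β=2.0269, γ=3.3840.
cos(β/2)=0.528936, sin(β/2)=0.848662
d^3_{-3,0}: single k=3 term ⇒ +0.404509;  D = -0.210969-0.345137i
d^3_{-2,0}: k∈[2..3] ⇒ +0.308775 -0.794887 = -0.486112;  D = -0.076403+0.480070i
d^3_{-1,0}: k∈[1..3] ⇒ +0.121714 -0.939994 +0.806616 = -0.011664;  D = -0.008872+0.007572i
d^3_{0,0}: k∈[0..3] ⇒ +0.021899 -0.507369 +1.306132 -0.373601 = +0.447061;  D = +0.447061+0.000000i
d^3_{1,0}: k∈[0..2] ⇒ -0.121714 +0.939994 -0.806616 = +0.011664;  D = +0.008872+0.007572i
d^3_{2,0}: k∈[0..1] ⇒ +0.308775 -0.794887 = -0.486112;  D = -0.076403-0.480070i
d^3_{3,0}: single k=0 term ⇒ -0.404509;  D = +0.210969-0.345137i
Y_3^{m'}(θ=3.0023,φ=1.1843) and Σ D·Y over m':
  (-0.2110-0.3451i)·(-0.0010+0.0004i)  (-0.0764+0.4801i)·(+0.0140+0.0136i)  (-0.0089+0.0076i)·(+0.0660-0.1622i)  (+0.4471+0.0000i)·(-0.7035+0.0000i)  (+0.0089+0.0076i)·(-0.0660-0.1622i)  (-0.0764-0.4801i)·(+0.0140-0.0136i)  (+0.2110-0.3451i)·(+0.0010+0.0004i)
Y_3^0(R⁻¹ n̂) = -0.327698-0.000000i

Re=-0.3277 Im=0.0000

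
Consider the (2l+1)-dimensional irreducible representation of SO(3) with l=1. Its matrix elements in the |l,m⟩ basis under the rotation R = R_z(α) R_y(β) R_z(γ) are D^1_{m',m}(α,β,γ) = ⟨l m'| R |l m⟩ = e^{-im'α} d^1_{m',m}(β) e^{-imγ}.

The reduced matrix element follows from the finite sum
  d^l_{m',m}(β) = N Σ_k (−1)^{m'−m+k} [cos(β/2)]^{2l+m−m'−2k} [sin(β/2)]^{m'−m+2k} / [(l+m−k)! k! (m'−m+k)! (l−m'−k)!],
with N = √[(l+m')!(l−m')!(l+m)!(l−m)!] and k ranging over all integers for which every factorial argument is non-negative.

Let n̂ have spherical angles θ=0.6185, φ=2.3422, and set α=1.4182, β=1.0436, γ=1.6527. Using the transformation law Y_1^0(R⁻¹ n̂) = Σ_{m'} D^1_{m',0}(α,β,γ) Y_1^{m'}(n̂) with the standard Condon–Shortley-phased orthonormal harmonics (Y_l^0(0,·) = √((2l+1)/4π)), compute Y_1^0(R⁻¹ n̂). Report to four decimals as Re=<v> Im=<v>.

Re=0.3478 Im=0.0000

Need the full column D^1_{m',0} for m'=−1..1 at α=1.4182, β=1.0436, γ=1.6527.
cos(β/2)=0.866923, sin(β/2)=0.498441
d^1_{-1,0}: single k=1 term ⇒ +0.611097;  D = +0.092890+0.603995i
d^1_{0,0}: k∈[0..1] ⇒ +0.751556 -0.248444 = +0.503112;  D = +0.503112+0.000000i
d^1_{1,0}: single k=0 term ⇒ -0.611097;  D = -0.092890+0.603995i
Y_1^{m'}(θ=0.6185,φ=2.3422) and Σ D·Y over m':
  (+0.0929+0.6040i)·(-0.1397-0.1436i)  (+0.5031+0.0000i)·(+0.3981+0.0000i)  (-0.0929+0.6040i)·(+0.1397-0.1436i)
Y_1^0(R⁻¹ n̂) = +0.347827+0.000000i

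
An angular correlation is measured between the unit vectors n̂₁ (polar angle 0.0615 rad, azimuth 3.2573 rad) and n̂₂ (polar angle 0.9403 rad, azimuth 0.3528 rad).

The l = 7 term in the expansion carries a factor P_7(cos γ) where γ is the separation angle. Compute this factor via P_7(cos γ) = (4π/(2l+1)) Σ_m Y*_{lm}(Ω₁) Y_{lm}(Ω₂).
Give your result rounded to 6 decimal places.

Term-by-term m-sum for l=7 (normalisation 4π/15 = 0.837758):
  m=-7: (-0.000000, -0.000000) × (-0.087784, -0.069833) = (0.000000, 0.000000)  (running Σ = (0.000000, 0.000000))
  m=-6: (0.000000, 0.000000) × (-0.159073, -0.261798) = (0.000000, -0.000000)  (running Σ = (0.000000, -0.000000))
  m=-5: (-0.000003, -0.000002) × (-0.085226, -0.435619) = (-0.000001, 0.000002)  (running Σ = (-0.000001, 0.000002))
  m=-4: (0.000093, 0.000046) × (0.044438, -0.276069) = (0.000017, -0.000024)  (running Σ = (0.000016, -0.000022))
  m=-3: (-0.001912, -0.000692) × (-0.076169, 0.135409) = (0.000239, -0.000206)  (running Σ = (0.000256, -0.000228))
  m=-2: (0.027180, 0.006405) × (-0.272919, 0.232502) = (-0.008907, 0.004571)  (running Σ = (-0.008651, 0.004343))
  m=-1: (-0.243250, -0.028272) × (0.006621, -0.002438) = (-0.001680, 0.000406)  (running Σ = (-0.010331, 0.004749))
  m=0: (1.035449, -0.000000) × (0.353443, 0.000000) = (0.365972, 0.000000)  (running Σ = (0.355642, 0.004749))
  m=1: (0.243250, -0.028272) × (-0.006621, -0.002438) = (-0.001680, -0.000406)  (running Σ = (0.353962, 0.004343))
  m=2: (0.027180, -0.006405) × (-0.272919, -0.232502) = (-0.008907, -0.004571)  (running Σ = (0.345055, -0.000228))
  m=3: (0.001912, -0.000692) × (0.076169, 0.135409) = (0.000239, 0.000206)  (running Σ = (0.345294, -0.000022))
  m=4: (0.000093, -0.000046) × (0.044438, 0.276069) = (0.000017, 0.000024)  (running Σ = (0.345311, 0.000002))
  m=5: (0.000003, -0.000002) × (0.085226, -0.435619) = (-0.000001, -0.000002)  (running Σ = (0.345311, -0.000000))
  m=6: (0.000000, -0.000000) × (-0.159073, 0.261798) = (0.000000, 0.000000)  (running Σ = (0.345311, 0.000000))
  m=7: (0.000000, -0.000000) × (0.087784, -0.069833) = (0.000000, -0.000000)  (running Σ = (0.345311, -0.000000))
Accumulated sum (0.345311, -0.000000); after 4π/(2l+1) scaling, (0.289287, -0.000000) ⇒ P_7 = 0.289287

0.289287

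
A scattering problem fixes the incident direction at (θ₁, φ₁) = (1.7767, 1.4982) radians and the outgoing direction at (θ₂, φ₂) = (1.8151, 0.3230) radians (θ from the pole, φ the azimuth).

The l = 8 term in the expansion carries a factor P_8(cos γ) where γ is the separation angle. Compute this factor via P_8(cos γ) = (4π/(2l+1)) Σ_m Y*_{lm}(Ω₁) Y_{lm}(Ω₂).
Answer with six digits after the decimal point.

-0.250597

Term-by-term m-sum for l=8 (normalisation 4π/17 = 0.739198):
  term(m=-8) = -0.17592 + 0.00408j   from Y*(Ω₁)=0.36326 - 0.23840j, Y(Ω₂)=-0.34364 - 0.21430j
  term(m=-7) = -0.05334 + 0.13654j   from Y*(Ω₁)=0.17663 + 0.31714j, Y(Ω₂)=0.25711 + 0.31139j
  term(m=-6) = 0.00342 + 0.00330j   from Y*(Ω₁)=0.11199 - 0.05212j, Y(Ω₂)=0.01380 + 0.03589j
  term(m=-5) = 0.11690 - 0.05042j   from Y*(Ω₁)=0.12589 + 0.33146j, Y(Ω₂)=-0.01587 - 0.35869j
  term(m=-4) = 0.00001 + 0.00074j   from Y*(Ω₁)=0.00796 - 0.00238j, Y(Ω₂)=-0.02465 + 0.08610j
  term(m=-3) = -0.09576 - 0.03869j   from Y*(Ω₁)=0.07171 + 0.32404j, Y(Ω₂)=-0.17617 + 0.25652j
  term(m=-2) = -0.00434 + 0.00439j   from Y*(Ω₁)=-0.04281 + 0.00626j, Y(Ω₂)=0.11393 - 0.08590j
  term(m=-1) = 0.03494 + 0.08366j   from Y*(Ω₁)=0.02306 + 0.31710j, Y(Ω₂)=0.27042 - 0.09051j
  term(m=+0) = 0.00918 + 0.00000j   from Y*(Ω₁)=-0.05832 + 0.00000j, Y(Ω₂)=-0.15744 + 0.00000j
  term(m=+1) = 0.03494 - 0.08366j   from Y*(Ω₁)=-0.02306 + 0.31710j, Y(Ω₂)=-0.27042 - 0.09051j
  term(m=+2) = -0.00434 - 0.00439j   from Y*(Ω₁)=-0.04281 - 0.00626j, Y(Ω₂)=0.11393 + 0.08590j
  term(m=+3) = -0.09576 + 0.03869j   from Y*(Ω₁)=-0.07171 + 0.32404j, Y(Ω₂)=0.17617 + 0.25652j
  term(m=+4) = 0.00001 - 0.00074j   from Y*(Ω₁)=0.00796 + 0.00238j, Y(Ω₂)=-0.02465 - 0.08610j
  term(m=+5) = 0.11690 + 0.05042j   from Y*(Ω₁)=-0.12589 + 0.33146j, Y(Ω₂)=0.01587 - 0.35869j
  term(m=+6) = 0.00342 - 0.00330j   from Y*(Ω₁)=0.11199 + 0.05212j, Y(Ω₂)=0.01380 - 0.03589j
  term(m=+7) = -0.05334 - 0.13654j   from Y*(Ω₁)=-0.17663 + 0.31714j, Y(Ω₂)=-0.25711 + 0.31139j
  term(m=+8) = -0.17592 - 0.00408j   from Y*(Ω₁)=0.36326 + 0.23840j, Y(Ω₂)=-0.34364 + 0.21430j
Σ over m = -0.33901 + 0.00000j; ×(4π/17) → -0.25060 + 0.00000j. Real part: -0.250597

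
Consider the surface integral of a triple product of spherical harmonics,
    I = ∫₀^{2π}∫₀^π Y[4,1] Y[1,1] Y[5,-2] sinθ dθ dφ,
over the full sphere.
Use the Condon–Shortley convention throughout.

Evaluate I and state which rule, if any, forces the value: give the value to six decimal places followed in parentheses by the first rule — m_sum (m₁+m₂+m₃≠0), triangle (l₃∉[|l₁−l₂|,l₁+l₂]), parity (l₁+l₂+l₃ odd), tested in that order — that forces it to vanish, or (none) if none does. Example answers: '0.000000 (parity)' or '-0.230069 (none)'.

Checks pass: Σm=0; 10 even; l₃=5∈[3,5].
(2·4+1)(2·1+1)(2·5+1) = 297
Δ: 0! 8! 2! / 11! → 1/495
sum: t=0:+1/576 = 1/576
3j²(4 1 5; 0 0 0) = Δ·Π!·Σ² = 5/99  (sign -1)
sum: t=0:+1/1440 = 1/1440
3j²(4 1 5; 1 1 -2) = Δ·Π!·Σ² = 7/165  (sign -1)
combine: 4πI² = 297·5/99·7/165 = 7/11
take √, sign +1: I = 0.22503380
No selection rule forces the value: the integral is nonzero (none).

0.225034 (none)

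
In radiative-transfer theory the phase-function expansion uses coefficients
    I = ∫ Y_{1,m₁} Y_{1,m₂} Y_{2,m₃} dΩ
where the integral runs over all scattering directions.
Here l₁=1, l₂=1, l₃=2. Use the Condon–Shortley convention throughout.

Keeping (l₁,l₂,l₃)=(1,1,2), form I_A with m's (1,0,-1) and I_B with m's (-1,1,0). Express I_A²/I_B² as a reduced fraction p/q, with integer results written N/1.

l's match ⇒ only the (l;m) 3-j factors differ between A and B.
A: triangle coeff Δ(1,1,2) = 1/30; Σ_t [0,0]: t=0:+1/2 = 1/2; (3j)²=1/10 [(1 1 2; 1 0 -1)], sign=-1
B: triangle coeff Δ(1,1,2) = 1/30; Σ_t [0,0]: t=0:+1/4 = 1/4; (3j)²=1/30 [(1 1 2; -1 1 0)], sign=+1
I_A²/I_B² = (1/10)/(1/30) = 3/1

3/1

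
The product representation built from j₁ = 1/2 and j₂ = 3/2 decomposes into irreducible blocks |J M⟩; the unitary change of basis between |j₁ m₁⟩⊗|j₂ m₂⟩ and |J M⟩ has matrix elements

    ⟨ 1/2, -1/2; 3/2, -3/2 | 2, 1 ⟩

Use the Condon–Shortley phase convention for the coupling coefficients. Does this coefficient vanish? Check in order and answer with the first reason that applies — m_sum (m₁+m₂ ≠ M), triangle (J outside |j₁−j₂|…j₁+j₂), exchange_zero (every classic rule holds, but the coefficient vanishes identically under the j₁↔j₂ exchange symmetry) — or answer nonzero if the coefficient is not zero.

m-sum: m₁+m₂ = -1/2+(-3/2) = -2, M = 1  ✗ ⇒ coefficient is 0

m_sum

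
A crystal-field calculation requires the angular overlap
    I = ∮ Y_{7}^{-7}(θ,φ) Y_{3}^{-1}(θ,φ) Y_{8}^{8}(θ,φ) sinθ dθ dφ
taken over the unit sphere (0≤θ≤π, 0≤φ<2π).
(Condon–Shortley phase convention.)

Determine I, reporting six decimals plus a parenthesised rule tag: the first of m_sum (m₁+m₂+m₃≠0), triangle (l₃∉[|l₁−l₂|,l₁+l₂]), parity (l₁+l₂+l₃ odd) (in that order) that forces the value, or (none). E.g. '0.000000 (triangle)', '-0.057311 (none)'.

Checks pass: Σm=0; 18 even; l₃=8∈[4,10].
(2·7+1)(2·3+1)(2·8+1) = 1785
Δ: 2! 12! 4! / 19! → 1/5290740
sum: t=0:+1/7257600 t=1:−1/2073600 t=2:+1/7257600 = -1/4838400
3j²(7 3 8; 0 0 0) = Δ·Π!·Σ² = 252/20995  (sign -1)
sum: t=2:+1/22992076800 = 1/22992076800
3j²(7 3 8; -7 -1 8) = Δ·Π!·Σ² = 91/2907  (sign +1)
combine: 4πI² = 1785·252/20995·91/2907 = 4116/6137
take √, sign -1: I = -0.23102272
No selection rule forces the value: the integral is nonzero (none).

-0.231023 (none)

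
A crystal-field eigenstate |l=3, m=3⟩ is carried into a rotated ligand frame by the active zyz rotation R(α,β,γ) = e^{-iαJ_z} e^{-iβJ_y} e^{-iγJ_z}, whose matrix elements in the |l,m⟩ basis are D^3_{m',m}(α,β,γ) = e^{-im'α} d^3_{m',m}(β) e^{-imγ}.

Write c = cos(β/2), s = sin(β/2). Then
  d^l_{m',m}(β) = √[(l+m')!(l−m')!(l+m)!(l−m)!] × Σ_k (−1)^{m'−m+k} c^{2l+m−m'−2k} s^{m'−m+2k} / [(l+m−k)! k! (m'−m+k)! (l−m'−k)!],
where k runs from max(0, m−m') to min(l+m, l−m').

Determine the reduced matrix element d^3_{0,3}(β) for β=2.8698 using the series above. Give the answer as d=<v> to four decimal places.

d^3_{0,3}(β=2.8698) via the finite sum:
Half-angle: c=0.135478, s=0.990780. N=√(6·6·720·1)=160.996894
The bounds max(0,m−m')=3 and min(l+m,l−m')=3 give 1 term
  k=3: (−1)^0·160.9969/(36)·0.1355^3·0.9908^3 = +0.010816
d^3_{0,3}(2.8698) = +0.010816

d=0.0108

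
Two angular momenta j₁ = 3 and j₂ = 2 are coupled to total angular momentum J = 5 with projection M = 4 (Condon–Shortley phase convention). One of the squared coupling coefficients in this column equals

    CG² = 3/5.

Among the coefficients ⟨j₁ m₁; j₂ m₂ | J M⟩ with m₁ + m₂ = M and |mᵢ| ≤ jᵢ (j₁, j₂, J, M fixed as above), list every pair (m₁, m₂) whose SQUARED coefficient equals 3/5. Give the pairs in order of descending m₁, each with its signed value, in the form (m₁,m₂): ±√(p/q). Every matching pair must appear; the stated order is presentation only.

(2,2): +√(3/5)

Admissible pairs with m₁+m₂ = M = 4: (2,2), (3,1)
  (m₁,m₂)=(3,1): CG² = 2/5, CG = +√(2/5)
  (m₁,m₂)=(2,2): CG² = 3/5, CG = +√(3/5)   ← matches the target
Pairs with CG² = 3/5: (2,2): +√(3/5)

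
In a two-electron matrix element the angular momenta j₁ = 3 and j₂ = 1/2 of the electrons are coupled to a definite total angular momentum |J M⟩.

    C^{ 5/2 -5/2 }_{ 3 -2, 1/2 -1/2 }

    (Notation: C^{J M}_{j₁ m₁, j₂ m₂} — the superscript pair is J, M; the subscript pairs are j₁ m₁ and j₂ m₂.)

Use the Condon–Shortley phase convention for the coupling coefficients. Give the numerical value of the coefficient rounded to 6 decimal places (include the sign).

√[6·1!5!0!/7! · 1!5!0!1!0!5!] = √(14400/7)
  +(−1)^0/∏(0,1,5,0,0,0)! = 1/120  (running 1/120)
⟨..|..⟩ = √(14400/7)·(1/120) = +0.377964

+0.377964  (= +√(1/7))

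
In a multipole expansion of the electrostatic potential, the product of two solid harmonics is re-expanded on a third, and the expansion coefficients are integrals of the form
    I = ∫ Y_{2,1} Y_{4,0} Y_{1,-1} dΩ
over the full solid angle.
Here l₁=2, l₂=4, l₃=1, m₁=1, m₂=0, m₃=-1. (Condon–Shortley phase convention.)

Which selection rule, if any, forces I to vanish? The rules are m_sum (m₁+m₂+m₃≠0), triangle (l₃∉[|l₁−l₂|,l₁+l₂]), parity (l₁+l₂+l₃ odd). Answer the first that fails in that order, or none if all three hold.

triangle

m₁+m₂+m₃ = 1 + 0 − 1 = 0  ✓
triangle: need |l₁−l₂| ≤ l₃ ≤ l₁+l₂ = [2,6]; l₃=1 is outside  ✗
parity: l₁+l₂+l₃ = 7 is odd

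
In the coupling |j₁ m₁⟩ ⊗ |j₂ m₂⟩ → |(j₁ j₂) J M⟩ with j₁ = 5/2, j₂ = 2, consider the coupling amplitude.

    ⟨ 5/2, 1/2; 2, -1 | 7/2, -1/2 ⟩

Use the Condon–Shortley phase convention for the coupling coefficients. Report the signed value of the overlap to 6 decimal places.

√[8·1!4!3!/9! · 3!2!1!3!3!4!] = √(1152/35)
  +(−1)^0/∏(0,1,2,1,2,2)! = 1/8  (running 1/8)
  +(−1)^1/∏(1,0,1,0,3,3)! = -1/36  (running 7/72)
⟨..|..⟩ = √(1152/35)·(7/72) = +0.557773

+0.557773  (= +√(14/45))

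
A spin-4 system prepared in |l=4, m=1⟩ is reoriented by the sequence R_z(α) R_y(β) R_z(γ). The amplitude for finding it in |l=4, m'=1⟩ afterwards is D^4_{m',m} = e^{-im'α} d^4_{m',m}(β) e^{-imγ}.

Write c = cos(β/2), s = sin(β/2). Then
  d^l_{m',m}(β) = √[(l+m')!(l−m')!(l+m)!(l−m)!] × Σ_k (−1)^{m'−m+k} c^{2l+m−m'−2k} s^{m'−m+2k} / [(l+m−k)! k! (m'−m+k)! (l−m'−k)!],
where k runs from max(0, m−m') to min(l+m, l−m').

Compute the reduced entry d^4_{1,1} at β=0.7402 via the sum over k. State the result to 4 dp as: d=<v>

d^4_{1,1}(β=0.7402) via the finite sum:
With c≡cos(β/2)=0.932291 and s≡sin(β/2)=0.361709, N=[120·6·120·6]^{1/2}=720.000000
k: max(0,(1)−(1))=0 … min(4+(1),4−(1))=3
  k=0: (−1)^0·720.0000/(720)·0.9323^8·0.3617^0 = +0.570706
  k=1: (−1)^1·720.0000/(48)·0.9323^6·0.3617^2 = -1.288601
  k=2: (−1)^2·720.0000/(24)·0.9323^4·0.3617^4 = +0.387939
  k=3: (−1)^3·720.0000/(72)·0.9323^2·0.3617^6 = -0.019465
d^4_{1,1}(0.7402) = +0.570706 -1.288601 +0.387939 -0.019465 = -0.349421

d=-0.3494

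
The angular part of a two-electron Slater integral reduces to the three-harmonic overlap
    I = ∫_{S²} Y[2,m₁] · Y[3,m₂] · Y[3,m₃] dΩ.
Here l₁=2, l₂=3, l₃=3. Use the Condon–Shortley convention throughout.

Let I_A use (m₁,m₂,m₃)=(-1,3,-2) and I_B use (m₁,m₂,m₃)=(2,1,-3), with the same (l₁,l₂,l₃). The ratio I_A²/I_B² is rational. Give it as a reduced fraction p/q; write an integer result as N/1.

Shared (l₁,l₂,l₃)=(2,3,3): N and (l;000)² cancel in I_A²/I_B².
A: Δ = 2!·2!·4!/9! = 1/3780; Racah Σ t=2..2: t=2:+1/48 = 1/48; ⇒ 3j(2 3 3; -1 3 -2)² = 5/84, sgn -1
B: Δ = 2!·2!·4!/9! = 1/3780; Racah Σ t=0..0: t=0:+1/96 = 1/96; ⇒ 3j(2 3 3; 2 1 -3)² = 1/42, sgn +1
I_A²/I_B² = (5/84)/(1/42) = 5/2

5/2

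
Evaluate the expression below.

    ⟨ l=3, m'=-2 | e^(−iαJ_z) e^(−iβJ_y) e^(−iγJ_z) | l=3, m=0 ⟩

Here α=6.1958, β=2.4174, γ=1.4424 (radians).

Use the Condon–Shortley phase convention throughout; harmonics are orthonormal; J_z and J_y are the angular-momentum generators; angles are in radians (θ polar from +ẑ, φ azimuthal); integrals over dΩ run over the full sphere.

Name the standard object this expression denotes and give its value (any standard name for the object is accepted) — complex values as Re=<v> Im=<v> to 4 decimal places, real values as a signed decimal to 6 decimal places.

This is a Wigner D-matrix element — the rotation-matrix element ⟨l m'| R(α,β,γ) |l m⟩ in the angular-momentum basis.
Split into d^3_{-2,0}(β=2.4174) × two z-phases.
With c≡cos(β/2)=0.354235 and s≡sin(β/2)=0.935156, N=[1·120·6·6]^{1/2}=65.726707
k: max(0,(0)−(-2))=2 … min(3+(0),3−(-2))=3
  k=2: (−1)^0·65.7267/(12)·0.3542^4·0.9352^2 = +0.075422
  k=3: (−1)^1·65.7267/(12)·0.3542^2·0.9352^4 = -0.525631
d^3_{-2,0}(2.4174) = +0.075422 -0.525631 = -0.450210
Attach z-rotation phases: D = e^{-i(-2)(6.1958)}·(-0.450210)·e^{-i(0)(1.4424)} = -0.443351+0.078283i

Wigner D-matrix element, Re=-0.4434 Im=0.0783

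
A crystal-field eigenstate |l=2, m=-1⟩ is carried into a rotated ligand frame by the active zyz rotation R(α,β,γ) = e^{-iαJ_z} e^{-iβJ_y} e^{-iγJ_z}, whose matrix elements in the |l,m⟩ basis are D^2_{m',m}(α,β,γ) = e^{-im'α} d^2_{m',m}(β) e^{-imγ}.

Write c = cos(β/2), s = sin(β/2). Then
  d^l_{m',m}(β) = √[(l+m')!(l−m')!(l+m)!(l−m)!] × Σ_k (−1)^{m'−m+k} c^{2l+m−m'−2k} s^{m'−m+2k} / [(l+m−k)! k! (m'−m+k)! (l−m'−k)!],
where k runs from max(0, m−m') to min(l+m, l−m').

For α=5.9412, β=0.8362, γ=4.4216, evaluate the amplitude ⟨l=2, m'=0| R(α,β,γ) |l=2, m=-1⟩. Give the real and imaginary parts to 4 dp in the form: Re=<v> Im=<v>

Re=0.1747 Im=0.5836

D^2_{0,-1}(5.9412,0.8362,4.4216) = e^{-i·0·5.9412}·d^2_{0,-1}(0.8362)·e^{-i·-1·4.4216}. Compute d first:
Half-angle: c=0.913862, s=0.406025. N=√(2·2·1·6)=4.898979
The bounds max(0,m−m')=0 and min(l+m,l−m')=1 give 2 terms
  k=0: (−1)^1·4.8990/(2)·0.9139^3·0.4060^1 = -0.759050
  k=1: (−1)^2·4.8990/(2)·0.9139^1·0.4060^3 = +0.149835
d^2_{0,-1}(0.8362) = -0.759050 +0.149835 = -0.609214
D = (+1.000000+0.000000i)·(-0.609214)·(-0.286708-0.958018i) = +0.174667+0.583638i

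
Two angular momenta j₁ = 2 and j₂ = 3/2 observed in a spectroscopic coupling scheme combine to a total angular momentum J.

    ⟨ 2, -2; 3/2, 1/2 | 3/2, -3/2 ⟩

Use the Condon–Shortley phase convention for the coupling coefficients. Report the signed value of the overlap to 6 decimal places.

triangle: 2!×2!×1!/6! = 4/720
(j±m)!: 0!×4!×2!×1!×0!×3! = 288
prefactor² = (2J+1)×Δ×N² = 32/5
  k=2: +1/(2!×0!×2!×0!×0!×1!) = 1/4
Σ = 1/4  ⇒  CG² = 32/5×(1/4)² = 2/5
CG = +√(2/5) = +0.632456

+√(2/5) = +0.632456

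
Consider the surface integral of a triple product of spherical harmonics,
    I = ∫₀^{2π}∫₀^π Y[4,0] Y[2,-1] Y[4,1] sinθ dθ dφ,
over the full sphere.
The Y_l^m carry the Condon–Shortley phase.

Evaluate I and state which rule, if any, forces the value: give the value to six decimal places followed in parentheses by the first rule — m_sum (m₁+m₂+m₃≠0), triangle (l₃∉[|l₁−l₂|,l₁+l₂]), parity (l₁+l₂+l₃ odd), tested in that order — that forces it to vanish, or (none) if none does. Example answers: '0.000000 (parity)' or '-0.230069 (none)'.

-0.044869 (none)

m-sum 0 ✓  L=10 even ✓  2≤4≤6 ✓
Π(2lᵢ+1) = 9×5×9 = 405
triangle coeff Δ(4,2,4) = 1/13860
Σ_t [0,2]: t=0:+1/192 t=1:−1/36 t=2:+1/192 = -5/288
(3j)²=20/693 [(4 2 4; 0 0 0)], sign=-1
Σ_t [0,1]: t=0:+1/96 t=1:−1/72 = -1/288
(3j)²=1/462 [(4 2 4; 0 -1 1)], sign=+1
⇒ 4πI² = 150/5929
I = (-1)√(150/5929/(4π)) = -0.04486937
No selection rule forces the value: the integral is nonzero (none).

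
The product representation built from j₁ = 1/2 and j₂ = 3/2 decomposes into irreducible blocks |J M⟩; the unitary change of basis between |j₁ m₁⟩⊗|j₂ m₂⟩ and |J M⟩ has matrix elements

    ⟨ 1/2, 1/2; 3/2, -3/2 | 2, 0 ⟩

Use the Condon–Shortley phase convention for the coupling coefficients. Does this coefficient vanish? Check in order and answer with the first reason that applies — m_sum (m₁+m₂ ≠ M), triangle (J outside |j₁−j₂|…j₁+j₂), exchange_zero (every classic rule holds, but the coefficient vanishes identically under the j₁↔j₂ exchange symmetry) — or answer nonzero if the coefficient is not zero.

m_sum

m-sum: m₁+m₂ = 1/2+(-3/2) = -1, M = 0  ✗ ⇒ coefficient is 0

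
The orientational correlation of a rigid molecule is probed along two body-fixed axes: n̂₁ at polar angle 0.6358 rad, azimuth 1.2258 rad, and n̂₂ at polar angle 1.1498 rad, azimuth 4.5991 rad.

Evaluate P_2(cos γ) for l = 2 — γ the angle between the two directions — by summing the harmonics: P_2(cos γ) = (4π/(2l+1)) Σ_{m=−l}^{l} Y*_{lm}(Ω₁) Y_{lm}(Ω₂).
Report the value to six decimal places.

-0.440794

Expand P_2 via completeness: Σ_{m} conj(Y_{2,m}) at Ω₁ times Y_{2,m} at Ω₂ —
  m=-2: Y*=-0.105052+0.086702i  Y=-0.313538-0.072282i  product +0.039205-0.019591i
  m=-1: Y*=+0.124832+0.347364i  Y=-0.032574+0.286302i  product -0.103518+0.024424i
  m=+0: Y*=+0.297139-0.000000i  Y=-0.157370+0.000000i  product -0.046761+0.000000i
  m=+1: Y*=-0.124832+0.347364i  Y=+0.032574+0.286302i  product -0.103518-0.024424i
  m=+2: Y*=-0.105052-0.086702i  Y=-0.313538+0.072282i  product +0.039205+0.019591i
Total Σ_m = -0.175386+0.000000i. Multiply by 2.513274: -0.440794+0.000000i. P_2(cos γ) = -0.440794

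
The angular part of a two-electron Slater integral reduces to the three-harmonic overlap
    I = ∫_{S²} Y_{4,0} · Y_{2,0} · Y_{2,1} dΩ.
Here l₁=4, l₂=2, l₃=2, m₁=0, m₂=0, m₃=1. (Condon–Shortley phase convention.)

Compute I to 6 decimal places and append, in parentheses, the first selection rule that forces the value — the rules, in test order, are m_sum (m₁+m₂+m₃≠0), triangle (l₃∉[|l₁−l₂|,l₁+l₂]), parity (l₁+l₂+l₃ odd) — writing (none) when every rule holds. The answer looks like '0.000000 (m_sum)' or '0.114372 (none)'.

0.000000 (m_sum)

m-sum = 0 + 0 + 1 = 1 ≠ 0 ⇒ I = 0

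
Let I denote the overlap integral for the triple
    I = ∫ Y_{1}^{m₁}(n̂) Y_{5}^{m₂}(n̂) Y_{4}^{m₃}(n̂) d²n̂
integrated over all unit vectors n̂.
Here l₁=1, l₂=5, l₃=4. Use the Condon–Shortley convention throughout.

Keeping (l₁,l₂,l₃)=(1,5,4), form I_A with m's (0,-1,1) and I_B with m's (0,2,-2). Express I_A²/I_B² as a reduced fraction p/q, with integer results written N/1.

8/7

Same 1,5,4: normalisation and zero-m 3j drop out of the ratio.
A: Δ: 2! 0! 8! / 11! → 1/495; sum: t=1:−1/720 = -1/720; 3j²(1 5 4; 0 -1 1) = Δ·Π!·Σ² = 8/165  (sign +1)
B: Δ: 2! 0! 8! / 11! → 1/495; sum: t=1:−1/1440 = -1/1440; 3j²(1 5 4; 0 2 -2) = Δ·Π!·Σ² = 7/165  (sign -1)
I_A²/I_B² = (8/165)/(7/165) = 8/7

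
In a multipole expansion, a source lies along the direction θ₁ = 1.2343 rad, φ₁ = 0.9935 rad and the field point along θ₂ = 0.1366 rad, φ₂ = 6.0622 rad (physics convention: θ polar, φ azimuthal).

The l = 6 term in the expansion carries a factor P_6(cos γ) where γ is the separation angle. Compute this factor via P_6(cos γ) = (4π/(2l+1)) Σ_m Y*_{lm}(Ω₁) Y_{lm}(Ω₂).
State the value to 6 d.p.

0.256805

Addition theorem: P_6(cos γ) = (4π/13) Σ_m Y*_{lm}(Ω₁) Y_{lm}(Ω₂), m = −6…6:
  m=-6: Y*=+0.324104-0.108191i  Y=+0.000001+0.000003i  product +0.000001+0.000001i
  m=-5: Y*=+0.104483-0.400634i  Y=+0.000035+0.000069i  product +0.000031-0.000007i
  m=-4: Y*=-0.037980-0.041730i  Y=+0.000762+0.000929i  product +0.000010-0.000067i
  m=-3: Y*=+0.321512-0.052246i  Y=+0.010013+0.007819i  product +0.003628+0.001991i
  m=-2: Y*=+0.066890-0.151325i  Y=+0.082551+0.039062i  product +0.011433-0.009879i
  m=-1: Y*=+0.148671+0.228265i  Y=+0.398230+0.089464i  product +0.038784+0.104202i
  m=+0: Y*=+0.190869-0.000000i  Y=+0.827236+0.000000i  product +0.157893+0.000000i
  m=+1: Y*=-0.148671+0.228265i  Y=-0.398230+0.089464i  product +0.038784-0.104202i
  m=+2: Y*=+0.066890+0.151325i  Y=+0.082551-0.039062i  product +0.011433+0.009879i
  m=+3: Y*=-0.321512-0.052246i  Y=-0.010013+0.007819i  product +0.003628-0.001991i
  m=+4: Y*=-0.037980+0.041730i  Y=+0.000762-0.000929i  product +0.000010+0.000067i
  m=+5: Y*=-0.104483-0.400634i  Y=-0.000035+0.000069i  product +0.000031+0.000007i
  m=+6: Y*=+0.324104+0.108191i  Y=+0.000001-0.000003i  product +0.000001-0.000001i
Accumulated sum +0.265666-0.000000i; after 4π/(2l+1) scaling, +0.256805-0.000000i ⇒ P_6 = 0.256805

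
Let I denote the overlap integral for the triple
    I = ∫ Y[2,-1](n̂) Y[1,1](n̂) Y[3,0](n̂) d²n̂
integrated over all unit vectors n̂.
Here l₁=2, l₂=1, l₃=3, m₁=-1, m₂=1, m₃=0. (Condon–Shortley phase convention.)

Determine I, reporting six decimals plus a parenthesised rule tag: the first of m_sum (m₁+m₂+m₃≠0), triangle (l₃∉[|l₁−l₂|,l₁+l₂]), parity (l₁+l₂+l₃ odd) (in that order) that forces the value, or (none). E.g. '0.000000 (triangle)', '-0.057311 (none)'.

Rules hold: Σm=0, L=6 even, 1≤3≤3.
N = 5·3·7 = 105
Δ = 0!·4!·2!/7! = 1/105
Racah Σ t=0..0: t=0:+1/4 = 1/4
⇒ 3j(2 1 3; 0 0 0)² = 3/35, sgn -1
Racah Σ t=0..0: t=0:+1/12 = 1/12
⇒ 3j(2 1 3; -1 1 0)² = 1/35, sgn -1
4πI² = N·(3j₀)²·(3jₘ)² = 9/35
I = +1·√(0.257143/4π) = 0.14304817
No selection rule forces the value: the integral is nonzero (none).

0.143048 (none)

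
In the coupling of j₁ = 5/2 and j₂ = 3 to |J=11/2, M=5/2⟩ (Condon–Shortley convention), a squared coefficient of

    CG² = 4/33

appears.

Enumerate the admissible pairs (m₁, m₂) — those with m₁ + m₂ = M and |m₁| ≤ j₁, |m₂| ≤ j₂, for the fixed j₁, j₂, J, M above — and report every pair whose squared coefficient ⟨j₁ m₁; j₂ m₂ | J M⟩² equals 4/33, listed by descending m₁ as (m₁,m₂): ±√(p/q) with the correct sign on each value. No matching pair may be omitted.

(5/2,0): +√(4/33)

Admissible pairs with m₁+m₂ = M = 5/2: (-1/2,3), (1/2,2), (3/2,1), (5/2,0)
  (m₁,m₂)=(5/2,0): CG² = 4/33, CG = +√(4/33)   ← matches the target
  (m₁,m₂)=(3/2,1): CG² = 5/11, CG = +√(5/11)
  (m₁,m₂)=(1/2,2): CG² = 4/11, CG = +√(4/11)
  (m₁,m₂)=(-1/2,3): CG² = 2/33, CG = +√(2/33)
Pairs with CG² = 4/33: (5/2,0): +√(4/33)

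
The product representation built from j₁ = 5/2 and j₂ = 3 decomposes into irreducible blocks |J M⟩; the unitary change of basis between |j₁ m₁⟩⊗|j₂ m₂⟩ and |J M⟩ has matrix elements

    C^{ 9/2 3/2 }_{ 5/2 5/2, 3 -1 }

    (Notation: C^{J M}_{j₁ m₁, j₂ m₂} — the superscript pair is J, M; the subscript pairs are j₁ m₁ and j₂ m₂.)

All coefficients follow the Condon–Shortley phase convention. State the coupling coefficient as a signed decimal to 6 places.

j₁+j₂−J=1  J+j₁−j₂=4  J−j₁+j₂=5  j₁+j₂+J+1=11
(j₁±m₁, j₂±m₂, J±M) = (5,0,2,4,6,3)
P² = 1382400/77
sum k=0..0:
  [0] +1/288 = 1/288
S = 1/288
C² = P²·S² = 50/231 ; C = +0.465242

+√(50/231) ≈ +0.465242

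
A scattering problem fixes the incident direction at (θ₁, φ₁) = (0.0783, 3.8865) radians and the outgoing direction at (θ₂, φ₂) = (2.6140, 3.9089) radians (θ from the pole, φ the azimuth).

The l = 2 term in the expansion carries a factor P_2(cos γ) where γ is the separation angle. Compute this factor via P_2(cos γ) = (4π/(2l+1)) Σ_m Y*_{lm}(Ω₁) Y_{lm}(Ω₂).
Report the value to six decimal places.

0.513536

Addition theorem: P_2(cos γ) = (4π/5) Σ_m Y*_{lm}(Ω₁) Y_{lm}(Ω₂), m = −2…2:
  term(m=-2) = (0.000231, -0.000010)   from Y*(Ω₁)=(0.000191, 0.002356), Y(Ω₂)=(0.003542, -0.097844)
  term(m=-1) = (-0.020240, 0.000453)   from Y*(Ω₁)=(-0.044288, -0.040839), Y(Ω₂)=(0.241887, -0.233289)
  term(m=+0) = (0.244347, 0.000000)   from Y*(Ω₁)=(0.624994, -0.000000), Y(Ω₂)=(0.390959, 0.000000)
  term(m=+1) = (-0.020240, -0.000453)   from Y*(Ω₁)=(0.044288, -0.040839), Y(Ω₂)=(-0.241887, -0.233289)
  term(m=+2) = (0.000231, 0.000010)   from Y*(Ω₁)=(0.000191, -0.002356), Y(Ω₂)=(0.003542, 0.097844)
Total Σ_m = (0.204329, 0.000000). Multiply by 2.513274: (0.513536, 0.000000). P_2(cos γ) = 0.513536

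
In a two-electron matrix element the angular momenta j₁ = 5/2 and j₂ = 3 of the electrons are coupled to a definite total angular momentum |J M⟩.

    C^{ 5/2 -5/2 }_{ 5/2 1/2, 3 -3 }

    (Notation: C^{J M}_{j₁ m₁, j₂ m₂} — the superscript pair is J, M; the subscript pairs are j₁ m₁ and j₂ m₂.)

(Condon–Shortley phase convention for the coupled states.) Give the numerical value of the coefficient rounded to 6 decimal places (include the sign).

+√(5/21) = +0.487950

j₁+j₂−J=3  J+j₁−j₂=2  J−j₁+j₂=3  j₁+j₂+J+1=9
(j₁±m₁, j₂±m₂, J±M) = (3,2,0,6,0,5)
P² = 8640/7
sum k=0..0:
  [0] +1/72 = 1/72
S = 1/72
C² = P²·S² = 5/21 ; C = +0.487950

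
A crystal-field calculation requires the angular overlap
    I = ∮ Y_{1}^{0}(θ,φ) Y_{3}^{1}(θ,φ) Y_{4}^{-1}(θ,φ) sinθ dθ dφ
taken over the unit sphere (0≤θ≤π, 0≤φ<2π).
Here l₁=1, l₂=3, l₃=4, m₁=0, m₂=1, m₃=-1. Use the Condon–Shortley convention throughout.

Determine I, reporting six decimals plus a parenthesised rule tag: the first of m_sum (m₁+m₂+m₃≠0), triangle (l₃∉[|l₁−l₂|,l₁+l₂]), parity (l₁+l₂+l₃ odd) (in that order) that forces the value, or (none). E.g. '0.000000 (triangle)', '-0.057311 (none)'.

-0.238414 (none)

Rules hold: Σm=0, L=8 even, 2≤4≤4.
N = 3·7·9 = 189
Δ = 0!·2!·6!/9! = 1/252
Racah Σ t=0..0: t=0:+1/36 = 1/36
⇒ 3j(1 3 4; 0 0 0)² = 4/63, sgn +1
Racah Σ t=0..0: t=0:+1/48 = 1/48
⇒ 3j(1 3 4; 0 1 -1)² = 5/84, sgn -1
4πI² = N·(3j₀)²·(3jₘ)² = 5/7
I = -1·√(0.714286/4π) = -0.23841361
No selection rule forces the value: the integral is nonzero (none).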